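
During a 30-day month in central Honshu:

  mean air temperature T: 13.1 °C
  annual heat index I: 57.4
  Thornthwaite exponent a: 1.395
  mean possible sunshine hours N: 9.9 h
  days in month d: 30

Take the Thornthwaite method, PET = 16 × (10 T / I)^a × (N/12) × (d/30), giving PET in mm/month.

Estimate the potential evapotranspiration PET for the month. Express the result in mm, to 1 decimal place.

10T/I = 10 × 13.1 / 57.4 = 2.2822
(10T/I)^a = 2.2822^1.395 = 3.1616
Uncorrected PET = 16 × 3.1616 = 50.586 mm
Correction = (N/12)(d/30) = (9.9/12)(30/30) = 0.8250
PET = 50.586 × 0.8250 = 41.733 mm/month

41.7 mm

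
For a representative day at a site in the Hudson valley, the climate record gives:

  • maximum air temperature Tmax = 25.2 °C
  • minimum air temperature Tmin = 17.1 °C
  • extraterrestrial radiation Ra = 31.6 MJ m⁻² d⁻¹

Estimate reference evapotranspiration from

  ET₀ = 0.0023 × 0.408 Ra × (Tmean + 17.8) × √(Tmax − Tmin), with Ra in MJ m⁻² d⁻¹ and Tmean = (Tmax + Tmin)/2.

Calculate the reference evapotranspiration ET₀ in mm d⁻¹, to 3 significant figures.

Tmean = (25.2 + 17.1)/2 = 21.15 °C
0.408 Ra = 0.408 × 31.6 = 12.8928 mm/d equivalent
ET₀ = 0.0023 × 12.8928 × (21.15 + 17.8) × √8.1 = 0.0023 × 12.8928 × 38.95 × 2.8460 = 3.2871 mm/d

3.29 mm d⁻¹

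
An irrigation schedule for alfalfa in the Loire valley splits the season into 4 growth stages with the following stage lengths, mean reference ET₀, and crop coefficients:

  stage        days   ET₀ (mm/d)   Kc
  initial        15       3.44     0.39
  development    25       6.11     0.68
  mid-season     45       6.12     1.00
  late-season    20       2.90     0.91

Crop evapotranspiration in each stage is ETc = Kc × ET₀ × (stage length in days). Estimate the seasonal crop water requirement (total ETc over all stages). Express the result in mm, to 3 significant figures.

452 mm

initial: 0.39 × 3.44 × 15 = 20.12 mm
development: 0.68 × 6.11 × 25 = 103.87 mm
mid-season: 1.00 × 6.12 × 45 = 275.40 mm
late-season: 0.91 × 2.90 × 20 = 52.78 mm
Seasonal total = 452.17 mm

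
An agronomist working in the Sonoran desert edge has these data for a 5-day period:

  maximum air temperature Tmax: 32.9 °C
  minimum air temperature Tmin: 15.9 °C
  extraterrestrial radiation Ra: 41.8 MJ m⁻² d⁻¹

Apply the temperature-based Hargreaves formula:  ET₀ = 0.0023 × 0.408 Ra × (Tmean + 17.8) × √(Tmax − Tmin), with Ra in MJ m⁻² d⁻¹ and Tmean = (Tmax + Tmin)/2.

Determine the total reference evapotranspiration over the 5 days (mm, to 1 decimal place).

Tmean = (32.9 + 15.9)/2 = 24.40 °C
0.408 Ra = 0.408 × 41.8 = 17.0544 mm/d equivalent
ET₀ = 0.0023 × 17.0544 × (24.40 + 17.8) × √17.0 = 0.0023 × 17.0544 × 42.20 × 4.1231 = 6.8250 mm/d
Over 5 days: 6.8250 × 5 = 34.125 mm

34.1 mm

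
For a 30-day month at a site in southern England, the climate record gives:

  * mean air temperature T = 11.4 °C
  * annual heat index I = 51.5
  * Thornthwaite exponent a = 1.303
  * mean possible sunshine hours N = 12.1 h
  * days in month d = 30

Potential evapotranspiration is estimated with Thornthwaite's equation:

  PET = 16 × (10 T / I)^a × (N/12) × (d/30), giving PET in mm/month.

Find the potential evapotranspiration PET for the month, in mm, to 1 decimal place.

45.4 mm

10T/I = 10 × 11.4 / 51.5 = 2.2136
(10T/I)^a = 2.2136^1.303 = 2.8162
Uncorrected PET = 16 × 2.8162 = 45.059 mm
Correction = (N/12)(d/30) = (12.1/12)(30/30) = 1.0083
PET = 45.059 × 1.0083 = 45.433 mm/month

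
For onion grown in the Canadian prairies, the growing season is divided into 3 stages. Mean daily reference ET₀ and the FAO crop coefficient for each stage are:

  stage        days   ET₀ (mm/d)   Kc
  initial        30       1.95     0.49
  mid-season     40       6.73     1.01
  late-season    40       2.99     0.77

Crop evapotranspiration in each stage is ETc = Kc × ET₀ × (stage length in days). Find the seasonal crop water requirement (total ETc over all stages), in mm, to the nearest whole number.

393 mm

initial: 0.49 × 1.95 × 30 = 28.67 mm
mid-season: 1.01 × 6.73 × 40 = 271.89 mm
late-season: 0.77 × 2.99 × 40 = 92.09 mm
Seasonal total = 392.65 mm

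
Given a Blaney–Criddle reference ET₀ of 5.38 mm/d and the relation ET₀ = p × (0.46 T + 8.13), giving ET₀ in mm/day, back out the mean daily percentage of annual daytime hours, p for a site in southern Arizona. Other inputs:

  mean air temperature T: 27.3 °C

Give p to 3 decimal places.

p = ET₀ / (0.46 T + 8.13) = 5.38 / (0.46 × 27.3 + 8.13) = 5.38 / 20.688 = 0.2601

0.260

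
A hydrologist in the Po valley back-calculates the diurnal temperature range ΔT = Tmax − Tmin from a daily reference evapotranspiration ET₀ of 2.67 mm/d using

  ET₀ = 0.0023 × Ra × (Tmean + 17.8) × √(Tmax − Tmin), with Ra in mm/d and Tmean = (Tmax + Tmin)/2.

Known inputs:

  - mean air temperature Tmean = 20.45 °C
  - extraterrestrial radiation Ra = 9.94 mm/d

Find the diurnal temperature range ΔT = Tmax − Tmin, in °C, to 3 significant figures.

9.32 °C

√ΔT = ET₀ / [0.0023 × Ra × (Tmean+17.8)] = 2.67 / (0.0023 × 9.94 × 38.25) = 3.0533
ΔT = 3.0533² = 9.323 °C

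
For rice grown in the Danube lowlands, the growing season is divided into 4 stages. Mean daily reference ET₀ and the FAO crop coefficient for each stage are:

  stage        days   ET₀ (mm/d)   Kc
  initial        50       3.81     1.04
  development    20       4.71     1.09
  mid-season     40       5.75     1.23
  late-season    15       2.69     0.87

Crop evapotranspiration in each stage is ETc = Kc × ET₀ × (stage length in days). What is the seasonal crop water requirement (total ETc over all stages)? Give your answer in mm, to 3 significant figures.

initial: 1.04 × 3.81 × 50 = 198.12 mm
development: 1.09 × 4.71 × 20 = 102.68 mm
mid-season: 1.23 × 5.75 × 40 = 282.90 mm
late-season: 0.87 × 2.69 × 15 = 35.10 mm
Seasonal total = 618.80 mm

619 mm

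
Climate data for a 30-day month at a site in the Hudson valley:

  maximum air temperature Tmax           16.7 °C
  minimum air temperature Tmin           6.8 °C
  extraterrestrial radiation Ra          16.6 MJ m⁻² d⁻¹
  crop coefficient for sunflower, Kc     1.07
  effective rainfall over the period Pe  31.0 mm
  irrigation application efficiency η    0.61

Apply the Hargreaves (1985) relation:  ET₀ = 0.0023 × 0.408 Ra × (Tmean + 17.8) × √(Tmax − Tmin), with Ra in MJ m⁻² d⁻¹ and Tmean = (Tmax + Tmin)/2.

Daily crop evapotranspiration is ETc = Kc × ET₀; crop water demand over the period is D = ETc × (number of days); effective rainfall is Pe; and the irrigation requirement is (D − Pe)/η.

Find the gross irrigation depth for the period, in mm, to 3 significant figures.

25.4 mm

Tmean = (16.7 + 6.8)/2 = 11.75 °C
0.408 Ra = 0.408 × 16.6 = 6.7728 mm/d equivalent
ET₀ = 0.0023 × 6.7728 × (11.75 + 17.8) × √9.9 = 0.0023 × 6.7728 × 29.55 × 3.1464 = 1.4483 mm/d
ETc = Kc × ET₀ = 1.07 × 1.4483 = 1.5497 mm/d
Crop demand D = ETc × 30 d = 1.5497 × 30 = 46.491 mm
D − Pe = 46.491 − 31.0 = 15.491 mm
Gross irrigation = 15.491 / 0.61 = 25.395 mm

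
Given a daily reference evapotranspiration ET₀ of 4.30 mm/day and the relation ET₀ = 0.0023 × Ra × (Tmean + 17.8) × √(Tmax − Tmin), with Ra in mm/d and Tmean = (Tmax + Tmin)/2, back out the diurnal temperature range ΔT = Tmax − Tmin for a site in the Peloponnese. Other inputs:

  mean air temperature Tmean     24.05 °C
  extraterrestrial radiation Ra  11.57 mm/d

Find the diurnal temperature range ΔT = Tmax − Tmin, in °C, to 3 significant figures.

√ΔT = ET₀ / [0.0023 × Ra × (Tmean+17.8)] = 4.30 / (0.0023 × 11.57 × 41.85) = 3.8611
ΔT = 3.8611² = 14.908 °C

14.9 °C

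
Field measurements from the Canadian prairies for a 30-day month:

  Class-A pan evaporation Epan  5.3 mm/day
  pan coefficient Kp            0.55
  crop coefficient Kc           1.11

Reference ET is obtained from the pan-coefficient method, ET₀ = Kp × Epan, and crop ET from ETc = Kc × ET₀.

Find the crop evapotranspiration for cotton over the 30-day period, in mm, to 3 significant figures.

97.1 mm

ET₀ = 0.55 × 5.3 = 2.9150 mm/d
ETc = Kc × ET₀ = 1.11 × 2.9150 = 3.2357 mm/d
Over 30 days: 3.2357 × 30 = 97.071 mm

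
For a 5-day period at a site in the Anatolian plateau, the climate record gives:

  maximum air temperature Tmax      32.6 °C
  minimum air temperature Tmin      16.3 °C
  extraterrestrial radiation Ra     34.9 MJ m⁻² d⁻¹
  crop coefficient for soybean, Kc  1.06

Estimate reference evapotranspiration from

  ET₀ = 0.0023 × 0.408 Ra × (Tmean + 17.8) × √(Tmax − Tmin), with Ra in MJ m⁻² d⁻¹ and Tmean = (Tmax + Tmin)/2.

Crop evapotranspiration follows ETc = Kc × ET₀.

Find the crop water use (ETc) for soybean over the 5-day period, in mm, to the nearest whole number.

30 mm

Tmean = (32.6 + 16.3)/2 = 24.45 °C
0.408 Ra = 0.408 × 34.9 = 14.2392 mm/d equivalent
ET₀ = 0.0023 × 14.2392 × (24.45 + 17.8) × √16.3 = 0.0023 × 14.2392 × 42.25 × 4.0373 = 5.5864 mm/d
ETc = Kc × ET₀ = 1.06 × 5.5864 = 5.9216 mm/d
Over 5 days: 5.9216 × 5 = 29.608 mm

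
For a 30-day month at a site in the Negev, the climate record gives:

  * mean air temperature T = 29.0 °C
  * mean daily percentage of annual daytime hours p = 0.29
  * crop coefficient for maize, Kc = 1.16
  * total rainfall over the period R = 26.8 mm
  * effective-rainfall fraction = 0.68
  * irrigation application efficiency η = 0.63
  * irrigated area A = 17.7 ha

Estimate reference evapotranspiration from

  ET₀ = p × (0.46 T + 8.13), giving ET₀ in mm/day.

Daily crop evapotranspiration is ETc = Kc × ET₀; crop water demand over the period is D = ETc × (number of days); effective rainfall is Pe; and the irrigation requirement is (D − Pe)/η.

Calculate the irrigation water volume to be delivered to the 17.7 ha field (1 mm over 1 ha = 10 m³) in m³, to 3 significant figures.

55800 m³

ET₀ = 0.29 × (0.46 × 29.0 + 8.13) = 0.29 × 21.470 = 6.2263 mm/d
ETc = Kc × ET₀ = 1.16 × 6.2263 = 7.2225 mm/d
Crop demand D = ETc × 30 d = 7.2225 × 30 = 216.675 mm
Pe = 0.68 × 26.8 = 18.224 mm
D − Pe = 216.675 − 18.224 = 198.451 mm
Gross irrigation = 198.451 / 0.63 = 315.002 mm
Volume = 315.002 mm × 17.7 ha × 10 = 55755.4 m³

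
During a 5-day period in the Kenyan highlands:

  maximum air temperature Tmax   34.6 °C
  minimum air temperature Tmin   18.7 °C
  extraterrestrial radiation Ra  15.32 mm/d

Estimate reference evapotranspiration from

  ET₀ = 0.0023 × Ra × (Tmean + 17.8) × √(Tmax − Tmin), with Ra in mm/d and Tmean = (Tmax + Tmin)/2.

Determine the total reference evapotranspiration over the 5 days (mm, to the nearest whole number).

Tmean = (34.6 + 18.7)/2 = 26.65 °C
ET₀ = 0.0023 × 15.32 × (26.65 + 17.8) × √15.9 = 0.0023 × 15.32 × 44.45 × 3.9875 = 6.2454 mm/d
Over 5 days: 6.2454 × 5 = 31.227 mm

31 mm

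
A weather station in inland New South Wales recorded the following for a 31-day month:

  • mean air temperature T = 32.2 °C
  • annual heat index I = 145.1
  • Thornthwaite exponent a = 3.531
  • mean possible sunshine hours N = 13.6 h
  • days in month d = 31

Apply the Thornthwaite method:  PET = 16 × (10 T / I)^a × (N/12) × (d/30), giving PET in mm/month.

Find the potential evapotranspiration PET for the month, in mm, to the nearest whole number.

313 mm

10T/I = 10 × 32.2 / 145.1 = 2.2192
(10T/I)^a = 2.2192^3.531 = 16.6886
Uncorrected PET = 16 × 16.6886 = 267.018 mm
Correction = (N/12)(d/30) = (13.6/12)(31/30) = 1.1711
PET = 267.018 × 1.1711 = 312.705 mm/month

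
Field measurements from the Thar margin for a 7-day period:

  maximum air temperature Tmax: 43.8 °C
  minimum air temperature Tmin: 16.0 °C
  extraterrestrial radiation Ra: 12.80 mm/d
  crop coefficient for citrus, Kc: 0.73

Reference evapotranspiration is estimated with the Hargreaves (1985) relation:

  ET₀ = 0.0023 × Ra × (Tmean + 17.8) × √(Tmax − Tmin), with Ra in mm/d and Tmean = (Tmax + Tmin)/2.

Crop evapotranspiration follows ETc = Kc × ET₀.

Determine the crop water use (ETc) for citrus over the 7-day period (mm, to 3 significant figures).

37.8 mm

Tmean = (43.8 + 16.0)/2 = 29.90 °C
ET₀ = 0.0023 × 12.80 × (29.90 + 17.8) × √27.8 = 0.0023 × 12.80 × 47.70 × 5.2726 = 7.4042 mm/d
ETc = Kc × ET₀ = 0.73 × 7.4042 = 5.4051 mm/d
Over 7 days: 5.4051 × 7 = 37.836 mm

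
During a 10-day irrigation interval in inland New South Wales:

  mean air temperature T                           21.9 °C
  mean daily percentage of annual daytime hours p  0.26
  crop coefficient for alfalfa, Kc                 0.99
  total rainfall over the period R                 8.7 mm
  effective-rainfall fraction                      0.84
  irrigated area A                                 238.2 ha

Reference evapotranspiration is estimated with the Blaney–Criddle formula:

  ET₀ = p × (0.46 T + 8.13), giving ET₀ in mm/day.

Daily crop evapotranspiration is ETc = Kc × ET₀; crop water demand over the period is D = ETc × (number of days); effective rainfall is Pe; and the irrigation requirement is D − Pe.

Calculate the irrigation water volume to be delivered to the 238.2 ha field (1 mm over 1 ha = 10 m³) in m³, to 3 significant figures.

ET₀ = 0.26 × (0.46 × 21.9 + 8.13) = 0.26 × 18.204 = 4.7330 mm/d
ETc = Kc × ET₀ = 0.99 × 4.7330 = 4.6857 mm/d
Crop demand D = ETc × 10 d = 4.6857 × 10 = 46.857 mm
Pe = 0.84 × 8.7 = 7.308 mm
D − Pe = 46.857 − 7.308 = 39.549 mm
Volume = 39.549 mm × 238.2 ha × 10 = 94205.7 m³

94200 m³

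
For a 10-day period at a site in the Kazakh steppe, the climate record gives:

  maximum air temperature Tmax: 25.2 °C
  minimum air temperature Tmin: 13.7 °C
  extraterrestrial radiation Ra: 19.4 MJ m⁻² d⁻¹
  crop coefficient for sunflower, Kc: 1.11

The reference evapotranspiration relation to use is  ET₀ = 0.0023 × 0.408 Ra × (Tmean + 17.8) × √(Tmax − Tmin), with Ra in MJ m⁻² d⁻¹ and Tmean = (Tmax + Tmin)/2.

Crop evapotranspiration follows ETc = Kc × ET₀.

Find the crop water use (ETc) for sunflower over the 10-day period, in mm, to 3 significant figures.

Tmean = (25.2 + 13.7)/2 = 19.45 °C
0.408 Ra = 0.408 × 19.4 = 7.9152 mm/d equivalent
ET₀ = 0.0023 × 7.9152 × (19.45 + 17.8) × √11.5 = 0.0023 × 7.9152 × 37.25 × 3.3912 = 2.2997 mm/d
ETc = Kc × ET₀ = 1.11 × 2.2997 = 2.5527 mm/d
Over 10 days: 2.5527 × 10 = 25.527 mm

25.5 mm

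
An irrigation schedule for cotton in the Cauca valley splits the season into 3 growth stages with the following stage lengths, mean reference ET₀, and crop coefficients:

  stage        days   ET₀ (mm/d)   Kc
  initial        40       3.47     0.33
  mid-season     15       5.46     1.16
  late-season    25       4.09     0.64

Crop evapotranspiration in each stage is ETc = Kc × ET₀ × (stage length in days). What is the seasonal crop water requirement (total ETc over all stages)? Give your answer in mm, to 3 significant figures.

206 mm

initial: 0.33 × 3.47 × 40 = 45.80 mm
mid-season: 1.16 × 5.46 × 15 = 95.00 mm
late-season: 0.64 × 4.09 × 25 = 65.44 mm
Seasonal total = 206.24 mm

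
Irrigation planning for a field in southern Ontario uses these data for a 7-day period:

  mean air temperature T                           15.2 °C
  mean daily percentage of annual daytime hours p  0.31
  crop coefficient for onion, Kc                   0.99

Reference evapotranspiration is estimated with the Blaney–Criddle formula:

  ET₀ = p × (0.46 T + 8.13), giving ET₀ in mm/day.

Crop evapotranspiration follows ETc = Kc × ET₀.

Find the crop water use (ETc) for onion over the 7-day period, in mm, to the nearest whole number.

ET₀ = 0.31 × (0.46 × 15.2 + 8.13) = 0.31 × 15.122 = 4.6878 mm/d
ETc = Kc × ET₀ = 0.99 × 4.6878 = 4.6409 mm/d
Over 7 days: 4.6409 × 7 = 32.486 mm

32 mm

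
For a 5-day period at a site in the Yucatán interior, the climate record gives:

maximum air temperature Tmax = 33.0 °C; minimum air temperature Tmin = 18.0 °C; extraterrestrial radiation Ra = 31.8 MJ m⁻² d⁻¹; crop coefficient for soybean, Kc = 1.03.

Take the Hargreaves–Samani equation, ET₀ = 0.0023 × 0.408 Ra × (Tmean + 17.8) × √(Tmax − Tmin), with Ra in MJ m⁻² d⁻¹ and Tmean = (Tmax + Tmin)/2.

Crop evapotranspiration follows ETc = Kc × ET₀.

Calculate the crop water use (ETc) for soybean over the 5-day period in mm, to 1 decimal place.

25.8 mm

Tmean = (33.0 + 18.0)/2 = 25.50 °C
0.408 Ra = 0.408 × 31.8 = 12.9744 mm/d equivalent
ET₀ = 0.0023 × 12.9744 × (25.50 + 17.8) × √15.0 = 0.0023 × 12.9744 × 43.30 × 3.8730 = 5.0044 mm/d
ETc = Kc × ET₀ = 1.03 × 5.0044 = 5.1545 mm/d
Over 5 days: 5.1545 × 5 = 25.773 mm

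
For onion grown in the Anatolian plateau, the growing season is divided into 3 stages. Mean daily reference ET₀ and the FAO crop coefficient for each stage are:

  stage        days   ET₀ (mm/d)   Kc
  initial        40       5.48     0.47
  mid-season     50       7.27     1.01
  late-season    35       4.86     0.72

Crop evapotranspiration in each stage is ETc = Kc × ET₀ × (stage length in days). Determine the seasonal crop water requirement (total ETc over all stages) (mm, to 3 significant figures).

initial: 0.47 × 5.48 × 40 = 103.02 mm
mid-season: 1.01 × 7.27 × 50 = 367.14 mm
late-season: 0.72 × 4.86 × 35 = 122.47 mm
Seasonal total = 592.63 mm

593 mm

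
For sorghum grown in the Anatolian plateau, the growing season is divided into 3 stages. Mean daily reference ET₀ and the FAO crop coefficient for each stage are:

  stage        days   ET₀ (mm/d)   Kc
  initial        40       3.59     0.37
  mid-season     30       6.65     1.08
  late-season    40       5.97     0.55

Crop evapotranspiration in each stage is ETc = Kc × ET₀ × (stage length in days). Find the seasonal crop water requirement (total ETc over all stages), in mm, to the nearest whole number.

initial: 0.37 × 3.59 × 40 = 53.13 mm
mid-season: 1.08 × 6.65 × 30 = 215.46 mm
late-season: 0.55 × 5.97 × 40 = 131.34 mm
Seasonal total = 399.93 mm

400 mm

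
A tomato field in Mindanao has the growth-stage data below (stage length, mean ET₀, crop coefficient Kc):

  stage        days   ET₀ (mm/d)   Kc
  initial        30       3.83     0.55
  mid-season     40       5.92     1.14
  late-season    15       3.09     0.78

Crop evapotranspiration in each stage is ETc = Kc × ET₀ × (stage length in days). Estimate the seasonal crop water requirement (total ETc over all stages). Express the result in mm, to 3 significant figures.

369 mm

initial: 0.55 × 3.83 × 30 = 63.20 mm
mid-season: 1.14 × 5.92 × 40 = 269.95 mm
late-season: 0.78 × 3.09 × 15 = 36.15 mm
Seasonal total = 369.30 mm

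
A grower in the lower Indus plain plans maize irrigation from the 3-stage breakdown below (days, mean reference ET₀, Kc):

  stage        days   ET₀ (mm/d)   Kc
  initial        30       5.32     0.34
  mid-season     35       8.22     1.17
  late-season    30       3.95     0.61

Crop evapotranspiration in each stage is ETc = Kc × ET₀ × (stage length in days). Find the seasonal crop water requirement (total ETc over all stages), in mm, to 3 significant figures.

initial: 0.34 × 5.32 × 30 = 54.26 mm
mid-season: 1.17 × 8.22 × 35 = 336.61 mm
late-season: 0.61 × 3.95 × 30 = 72.29 mm
Seasonal total = 463.16 mm

463 mm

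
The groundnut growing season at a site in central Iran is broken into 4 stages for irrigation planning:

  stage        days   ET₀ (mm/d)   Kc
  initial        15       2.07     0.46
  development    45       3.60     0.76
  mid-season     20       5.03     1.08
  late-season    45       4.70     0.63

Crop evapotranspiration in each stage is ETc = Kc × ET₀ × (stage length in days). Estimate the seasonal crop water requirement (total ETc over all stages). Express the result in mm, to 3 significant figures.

379 mm

initial: 0.46 × 2.07 × 15 = 14.28 mm
development: 0.76 × 3.60 × 45 = 123.12 mm
mid-season: 1.08 × 5.03 × 20 = 108.65 mm
late-season: 0.63 × 4.70 × 45 = 133.25 mm
Seasonal total = 379.30 mm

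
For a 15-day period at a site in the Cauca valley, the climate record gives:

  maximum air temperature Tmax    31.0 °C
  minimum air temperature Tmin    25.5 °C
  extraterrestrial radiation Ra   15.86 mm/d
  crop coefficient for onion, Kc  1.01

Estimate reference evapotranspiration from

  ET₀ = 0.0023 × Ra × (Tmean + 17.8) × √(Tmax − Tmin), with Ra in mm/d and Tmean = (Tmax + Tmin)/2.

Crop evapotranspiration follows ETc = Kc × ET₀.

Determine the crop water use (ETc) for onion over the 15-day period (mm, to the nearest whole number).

Tmean = (31.0 + 25.5)/2 = 28.25 °C
ET₀ = 0.0023 × 15.86 × (28.25 + 17.8) × √5.5 = 0.0023 × 15.86 × 46.05 × 2.3452 = 3.9395 mm/d
ETc = Kc × ET₀ = 1.01 × 3.9395 = 3.9789 mm/d
Over 15 days: 3.9789 × 15 = 59.684 mm

60 mm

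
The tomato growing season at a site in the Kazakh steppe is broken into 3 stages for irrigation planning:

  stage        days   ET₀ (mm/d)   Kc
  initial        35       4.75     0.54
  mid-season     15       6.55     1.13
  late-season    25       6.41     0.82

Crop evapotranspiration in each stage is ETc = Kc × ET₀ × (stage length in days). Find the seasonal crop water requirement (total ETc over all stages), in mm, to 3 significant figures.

initial: 0.54 × 4.75 × 35 = 89.78 mm
mid-season: 1.13 × 6.55 × 15 = 111.02 mm
late-season: 0.82 × 6.41 × 25 = 131.41 mm
Seasonal total = 332.21 mm

332 mm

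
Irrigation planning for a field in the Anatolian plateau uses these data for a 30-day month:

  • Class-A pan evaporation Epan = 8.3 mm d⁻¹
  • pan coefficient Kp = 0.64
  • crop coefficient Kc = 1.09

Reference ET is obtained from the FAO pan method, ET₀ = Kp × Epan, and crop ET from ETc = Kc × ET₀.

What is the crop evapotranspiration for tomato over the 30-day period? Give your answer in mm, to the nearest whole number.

174 mm

ET₀ = 0.64 × 8.3 = 5.3120 mm/d
ETc = Kc × ET₀ = 1.09 × 5.3120 = 5.7901 mm/d
Over 30 days: 5.7901 × 30 = 173.703 mm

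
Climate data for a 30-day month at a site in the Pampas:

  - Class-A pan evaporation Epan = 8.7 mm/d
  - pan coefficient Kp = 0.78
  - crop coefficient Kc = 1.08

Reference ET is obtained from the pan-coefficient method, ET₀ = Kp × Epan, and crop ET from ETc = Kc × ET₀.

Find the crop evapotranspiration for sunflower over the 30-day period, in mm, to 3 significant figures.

220 mm

ET₀ = 0.78 × 8.7 = 6.7860 mm/d
ETc = Kc × ET₀ = 1.08 × 6.7860 = 7.3289 mm/d
Over 30 days: 7.3289 × 30 = 219.867 mm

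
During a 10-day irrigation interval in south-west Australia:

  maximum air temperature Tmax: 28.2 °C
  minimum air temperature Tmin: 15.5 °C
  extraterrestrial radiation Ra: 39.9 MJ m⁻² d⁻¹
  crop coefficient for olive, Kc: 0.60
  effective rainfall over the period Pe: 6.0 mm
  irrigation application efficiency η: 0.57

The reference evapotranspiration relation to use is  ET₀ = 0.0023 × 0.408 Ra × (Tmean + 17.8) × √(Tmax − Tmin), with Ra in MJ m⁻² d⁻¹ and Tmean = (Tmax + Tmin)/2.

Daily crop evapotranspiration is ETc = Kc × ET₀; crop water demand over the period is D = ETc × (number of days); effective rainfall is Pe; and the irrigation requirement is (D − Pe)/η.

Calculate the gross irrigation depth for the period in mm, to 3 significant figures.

45.2 mm

Tmean = (28.2 + 15.5)/2 = 21.85 °C
0.408 Ra = 0.408 × 39.9 = 16.2792 mm/d equivalent
ET₀ = 0.0023 × 16.2792 × (21.85 + 17.8) × √12.7 = 0.0023 × 16.2792 × 39.65 × 3.5637 = 5.2906 mm/d
ETc = Kc × ET₀ = 0.60 × 5.2906 = 3.1744 mm/d
Crop demand D = ETc × 10 d = 3.1744 × 10 = 31.744 mm
D − Pe = 31.744 − 6.0 = 25.744 mm
Gross irrigation = 25.744 / 0.57 = 45.165 mm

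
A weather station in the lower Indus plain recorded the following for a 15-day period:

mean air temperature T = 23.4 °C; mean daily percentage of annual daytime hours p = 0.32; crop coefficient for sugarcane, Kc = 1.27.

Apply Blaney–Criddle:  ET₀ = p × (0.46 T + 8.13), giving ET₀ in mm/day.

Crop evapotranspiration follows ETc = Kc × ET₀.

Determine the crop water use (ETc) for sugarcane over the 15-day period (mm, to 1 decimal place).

115.2 mm

ET₀ = 0.32 × (0.46 × 23.4 + 8.13) = 0.32 × 18.894 = 6.0461 mm/d
ETc = Kc × ET₀ = 1.27 × 6.0461 = 7.6785 mm/d
Over 15 days: 7.6785 × 15 = 115.178 mm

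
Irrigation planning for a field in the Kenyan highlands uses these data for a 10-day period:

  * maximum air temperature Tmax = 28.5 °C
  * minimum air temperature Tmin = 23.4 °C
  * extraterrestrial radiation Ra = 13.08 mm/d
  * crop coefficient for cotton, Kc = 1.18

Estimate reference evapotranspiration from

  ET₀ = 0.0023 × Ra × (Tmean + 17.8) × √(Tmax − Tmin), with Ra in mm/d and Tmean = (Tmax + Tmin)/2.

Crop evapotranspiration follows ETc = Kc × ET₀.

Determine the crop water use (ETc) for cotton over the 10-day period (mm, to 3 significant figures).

35.1 mm

Tmean = (28.5 + 23.4)/2 = 25.95 °C
ET₀ = 0.0023 × 13.08 × (25.95 + 17.8) × √5.1 = 0.0023 × 13.08 × 43.75 × 2.2583 = 2.9723 mm/d
ETc = Kc × ET₀ = 1.18 × 2.9723 = 3.5073 mm/d
Over 10 days: 3.5073 × 10 = 35.073 mm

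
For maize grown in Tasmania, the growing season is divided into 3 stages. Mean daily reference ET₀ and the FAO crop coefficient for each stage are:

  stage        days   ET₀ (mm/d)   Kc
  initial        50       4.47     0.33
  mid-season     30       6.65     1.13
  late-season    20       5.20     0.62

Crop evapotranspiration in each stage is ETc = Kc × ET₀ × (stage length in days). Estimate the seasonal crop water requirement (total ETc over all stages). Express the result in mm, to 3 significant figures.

initial: 0.33 × 4.47 × 50 = 73.76 mm
mid-season: 1.13 × 6.65 × 30 = 225.44 mm
late-season: 0.62 × 5.20 × 20 = 64.48 mm
Seasonal total = 363.68 mm

364 mm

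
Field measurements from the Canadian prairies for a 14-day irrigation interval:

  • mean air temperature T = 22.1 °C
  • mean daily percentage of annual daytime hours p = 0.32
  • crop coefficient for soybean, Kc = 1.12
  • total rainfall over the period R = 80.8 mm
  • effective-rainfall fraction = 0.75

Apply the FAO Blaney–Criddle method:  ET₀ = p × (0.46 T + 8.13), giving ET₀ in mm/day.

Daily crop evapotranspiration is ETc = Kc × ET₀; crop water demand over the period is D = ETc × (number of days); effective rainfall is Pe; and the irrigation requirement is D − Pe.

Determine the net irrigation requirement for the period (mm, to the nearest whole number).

ET₀ = 0.32 × (0.46 × 22.1 + 8.13) = 0.32 × 18.296 = 5.8547 mm/d
ETc = Kc × ET₀ = 1.12 × 5.8547 = 6.5573 mm/d
Crop demand D = ETc × 14 d = 6.5573 × 14 = 91.802 mm
Pe = 0.75 × 80.8 = 60.600 mm
D − Pe = 91.802 − 60.600 = 31.202 mm

31 mm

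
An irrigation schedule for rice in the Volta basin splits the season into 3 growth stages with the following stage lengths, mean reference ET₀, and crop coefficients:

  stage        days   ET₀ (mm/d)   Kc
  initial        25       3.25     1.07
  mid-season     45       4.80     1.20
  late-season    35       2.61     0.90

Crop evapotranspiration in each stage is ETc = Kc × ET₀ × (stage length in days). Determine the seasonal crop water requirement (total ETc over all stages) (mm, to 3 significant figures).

428 mm

initial: 1.07 × 3.25 × 25 = 86.94 mm
mid-season: 1.20 × 4.80 × 45 = 259.20 mm
late-season: 0.90 × 2.61 × 35 = 82.22 mm
Seasonal total = 428.36 mm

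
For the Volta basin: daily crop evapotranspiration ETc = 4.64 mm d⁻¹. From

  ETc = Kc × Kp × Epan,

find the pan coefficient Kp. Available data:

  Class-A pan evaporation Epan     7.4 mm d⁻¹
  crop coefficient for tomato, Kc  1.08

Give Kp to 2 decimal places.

ETc = Kc × Kp × Epan  ⇒  Kp = ETc / (Kc × Epan)
Kp = 4.64 / (1.08 × 7.4) = 4.64 / 7.992 = 0.5806

0.58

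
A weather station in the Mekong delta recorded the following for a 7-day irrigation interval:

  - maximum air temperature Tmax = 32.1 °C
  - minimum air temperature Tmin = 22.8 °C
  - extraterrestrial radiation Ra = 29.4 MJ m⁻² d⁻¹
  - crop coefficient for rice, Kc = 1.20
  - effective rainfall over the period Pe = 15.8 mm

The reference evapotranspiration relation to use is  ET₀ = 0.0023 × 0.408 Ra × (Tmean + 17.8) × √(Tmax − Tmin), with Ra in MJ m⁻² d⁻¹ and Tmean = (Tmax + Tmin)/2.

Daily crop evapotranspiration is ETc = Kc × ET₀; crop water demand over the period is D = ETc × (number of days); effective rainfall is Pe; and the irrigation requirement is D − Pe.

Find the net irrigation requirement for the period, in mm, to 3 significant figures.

Tmean = (32.1 + 22.8)/2 = 27.45 °C
0.408 Ra = 0.408 × 29.4 = 11.9952 mm/d equivalent
ET₀ = 0.0023 × 11.9952 × (27.45 + 17.8) × √9.3 = 0.0023 × 11.9952 × 45.25 × 3.0496 = 3.8071 mm/d
ETc = Kc × ET₀ = 1.20 × 3.8071 = 4.5685 mm/d
Crop demand D = ETc × 7 d = 4.5685 × 7 = 31.980 mm
D − Pe = 31.980 − 15.8 = 16.180 mm

16.2 mm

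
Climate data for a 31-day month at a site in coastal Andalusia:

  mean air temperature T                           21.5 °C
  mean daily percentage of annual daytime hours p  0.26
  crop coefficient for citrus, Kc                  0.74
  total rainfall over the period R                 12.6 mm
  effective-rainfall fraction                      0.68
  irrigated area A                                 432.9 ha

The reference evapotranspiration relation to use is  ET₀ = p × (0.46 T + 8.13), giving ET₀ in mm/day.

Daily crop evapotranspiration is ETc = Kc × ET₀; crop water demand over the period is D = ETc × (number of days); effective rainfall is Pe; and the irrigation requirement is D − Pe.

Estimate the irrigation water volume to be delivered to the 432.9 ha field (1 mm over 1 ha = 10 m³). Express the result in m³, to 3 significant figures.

ET₀ = 0.26 × (0.46 × 21.5 + 8.13) = 0.26 × 18.020 = 4.6852 mm/d
ETc = Kc × ET₀ = 0.74 × 4.6852 = 3.4670 mm/d
Crop demand D = ETc × 31 d = 3.4670 × 31 = 107.477 mm
Pe = 0.68 × 12.6 = 8.568 mm
D − Pe = 107.477 − 8.568 = 98.909 mm
Volume = 98.909 mm × 432.9 ha × 10 = 428177.1 m³

428000 m³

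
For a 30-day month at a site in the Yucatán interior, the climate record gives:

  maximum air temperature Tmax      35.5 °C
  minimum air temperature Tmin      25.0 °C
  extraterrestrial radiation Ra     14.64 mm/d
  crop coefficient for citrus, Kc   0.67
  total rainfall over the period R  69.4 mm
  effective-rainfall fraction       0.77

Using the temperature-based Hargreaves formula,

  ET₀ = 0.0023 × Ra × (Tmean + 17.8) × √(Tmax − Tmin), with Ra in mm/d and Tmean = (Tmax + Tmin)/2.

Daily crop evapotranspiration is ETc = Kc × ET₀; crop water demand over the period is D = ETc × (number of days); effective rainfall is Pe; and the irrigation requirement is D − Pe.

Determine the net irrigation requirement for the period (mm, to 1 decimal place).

51.9 mm

Tmean = (35.5 + 25.0)/2 = 30.25 °C
ET₀ = 0.0023 × 14.64 × (30.25 + 17.8) × √10.5 = 0.0023 × 14.64 × 48.05 × 3.2404 = 5.2428 mm/d
ETc = Kc × ET₀ = 0.67 × 5.2428 = 3.5127 mm/d
Crop demand D = ETc × 30 d = 3.5127 × 30 = 105.381 mm
Pe = 0.77 × 69.4 = 53.438 mm
D − Pe = 105.381 − 53.438 = 51.943 mm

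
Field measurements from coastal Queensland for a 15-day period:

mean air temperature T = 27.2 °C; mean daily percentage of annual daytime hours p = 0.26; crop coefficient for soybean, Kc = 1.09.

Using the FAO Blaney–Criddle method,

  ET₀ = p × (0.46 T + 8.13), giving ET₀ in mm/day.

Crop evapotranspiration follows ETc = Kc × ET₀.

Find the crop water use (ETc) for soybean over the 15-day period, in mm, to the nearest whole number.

ET₀ = 0.26 × (0.46 × 27.2 + 8.13) = 0.26 × 20.642 = 5.3669 mm/d
ETc = Kc × ET₀ = 1.09 × 5.3669 = 5.8499 mm/d
Over 15 days: 5.8499 × 15 = 87.749 mm

88 mm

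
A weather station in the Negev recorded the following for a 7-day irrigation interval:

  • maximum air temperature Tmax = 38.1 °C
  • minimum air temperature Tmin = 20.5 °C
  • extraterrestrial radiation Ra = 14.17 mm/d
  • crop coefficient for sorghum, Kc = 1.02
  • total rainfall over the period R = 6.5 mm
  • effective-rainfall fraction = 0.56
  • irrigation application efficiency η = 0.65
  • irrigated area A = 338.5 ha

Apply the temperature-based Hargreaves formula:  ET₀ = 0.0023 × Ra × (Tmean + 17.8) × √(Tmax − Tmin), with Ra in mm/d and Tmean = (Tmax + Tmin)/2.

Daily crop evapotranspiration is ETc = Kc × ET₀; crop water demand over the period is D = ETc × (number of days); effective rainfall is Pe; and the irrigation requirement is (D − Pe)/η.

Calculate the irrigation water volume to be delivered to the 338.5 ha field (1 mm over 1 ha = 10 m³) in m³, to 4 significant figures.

Tmean = (38.1 + 20.5)/2 = 29.30 °C
ET₀ = 0.0023 × 14.17 × (29.30 + 17.8) × √17.6 = 0.0023 × 14.17 × 47.10 × 4.1952 = 6.4398 mm/d
ETc = Kc × ET₀ = 1.02 × 6.4398 = 6.5686 mm/d
Crop demand D = ETc × 7 d = 6.5686 × 7 = 45.980 mm
Pe = 0.56 × 6.5 = 3.640 mm
D − Pe = 45.980 − 3.640 = 42.340 mm
Gross irrigation = 42.340 / 0.65 = 65.138 mm
Volume = 65.138 mm × 338.5 ha × 10 = 220492.1 m³

220500 m³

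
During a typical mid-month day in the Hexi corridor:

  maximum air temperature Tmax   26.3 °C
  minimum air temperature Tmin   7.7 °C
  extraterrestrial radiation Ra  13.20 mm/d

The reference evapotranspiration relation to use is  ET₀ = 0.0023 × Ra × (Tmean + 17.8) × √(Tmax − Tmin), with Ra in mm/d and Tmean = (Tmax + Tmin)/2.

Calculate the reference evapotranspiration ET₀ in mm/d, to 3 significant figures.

Tmean = (26.3 + 7.7)/2 = 17.00 °C
ET₀ = 0.0023 × 13.20 × (17.00 + 17.8) × √18.6 = 0.0023 × 13.20 × 34.80 × 4.3128 = 4.5566 mm/d

4.56 mm/d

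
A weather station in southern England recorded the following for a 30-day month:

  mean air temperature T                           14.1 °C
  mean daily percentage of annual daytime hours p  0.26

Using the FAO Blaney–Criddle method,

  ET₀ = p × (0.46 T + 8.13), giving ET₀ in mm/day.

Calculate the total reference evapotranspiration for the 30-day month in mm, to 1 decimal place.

ET₀ = 0.26 × (0.46 × 14.1 + 8.13) = 0.26 × 14.616 = 3.8002 mm/d
Monthly total = 3.8002 × 30 = 114.006 mm

114.0 mm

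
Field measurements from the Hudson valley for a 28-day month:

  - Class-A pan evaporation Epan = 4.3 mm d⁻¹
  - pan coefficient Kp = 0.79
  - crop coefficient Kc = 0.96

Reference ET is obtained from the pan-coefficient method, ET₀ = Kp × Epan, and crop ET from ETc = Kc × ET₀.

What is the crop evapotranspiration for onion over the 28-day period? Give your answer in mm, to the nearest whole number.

91 mm

ET₀ = 0.79 × 4.3 = 3.3970 mm/d
ETc = Kc × ET₀ = 0.96 × 3.3970 = 3.2611 mm/d
Over 28 days: 3.2611 × 28 = 91.311 mm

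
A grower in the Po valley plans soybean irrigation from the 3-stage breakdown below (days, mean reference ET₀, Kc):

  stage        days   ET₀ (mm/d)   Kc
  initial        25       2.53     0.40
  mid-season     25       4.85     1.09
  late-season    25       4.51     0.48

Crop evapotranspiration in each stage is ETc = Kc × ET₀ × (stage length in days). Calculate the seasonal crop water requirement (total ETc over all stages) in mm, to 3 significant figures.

initial: 0.40 × 2.53 × 25 = 25.30 mm
mid-season: 1.09 × 4.85 × 25 = 132.16 mm
late-season: 0.48 × 4.51 × 25 = 54.12 mm
Seasonal total = 211.58 mm

212 mm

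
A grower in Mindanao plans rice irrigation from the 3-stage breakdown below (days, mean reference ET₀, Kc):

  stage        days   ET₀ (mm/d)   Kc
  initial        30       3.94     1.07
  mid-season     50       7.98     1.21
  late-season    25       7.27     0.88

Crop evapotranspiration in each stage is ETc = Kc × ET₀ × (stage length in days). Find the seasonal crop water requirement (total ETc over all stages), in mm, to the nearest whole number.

initial: 1.07 × 3.94 × 30 = 126.47 mm
mid-season: 1.21 × 7.98 × 50 = 482.79 mm
late-season: 0.88 × 7.27 × 25 = 159.94 mm
Seasonal total = 769.20 mm

769 mm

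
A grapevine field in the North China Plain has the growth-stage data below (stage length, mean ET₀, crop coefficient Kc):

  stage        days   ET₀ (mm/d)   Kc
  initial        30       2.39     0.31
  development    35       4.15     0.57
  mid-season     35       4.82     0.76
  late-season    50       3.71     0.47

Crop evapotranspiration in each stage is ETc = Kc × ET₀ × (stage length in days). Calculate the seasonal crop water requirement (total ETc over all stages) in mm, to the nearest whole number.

320 mm

initial: 0.31 × 2.39 × 30 = 22.23 mm
development: 0.57 × 4.15 × 35 = 82.79 mm
mid-season: 0.76 × 4.82 × 35 = 128.21 mm
late-season: 0.47 × 3.71 × 50 = 87.19 mm
Seasonal total = 320.42 mm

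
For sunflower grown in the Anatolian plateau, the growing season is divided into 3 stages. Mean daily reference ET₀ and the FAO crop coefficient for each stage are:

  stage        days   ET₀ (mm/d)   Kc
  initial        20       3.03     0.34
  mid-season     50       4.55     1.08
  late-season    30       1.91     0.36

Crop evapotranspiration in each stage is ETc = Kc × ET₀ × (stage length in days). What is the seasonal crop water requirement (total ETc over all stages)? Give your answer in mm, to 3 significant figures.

initial: 0.34 × 3.03 × 20 = 20.60 mm
mid-season: 1.08 × 4.55 × 50 = 245.70 mm
late-season: 0.36 × 1.91 × 30 = 20.63 mm
Seasonal total = 286.93 mm

287 mm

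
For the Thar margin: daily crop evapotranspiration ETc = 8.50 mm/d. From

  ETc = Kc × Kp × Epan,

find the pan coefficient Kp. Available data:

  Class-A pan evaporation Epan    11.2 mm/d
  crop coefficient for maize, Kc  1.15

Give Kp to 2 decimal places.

ETc = Kc × Kp × Epan  ⇒  Kp = ETc / (Kc × Epan)
Kp = 8.50 / (1.15 × 11.2) = 8.50 / 12.880 = 0.6599

0.66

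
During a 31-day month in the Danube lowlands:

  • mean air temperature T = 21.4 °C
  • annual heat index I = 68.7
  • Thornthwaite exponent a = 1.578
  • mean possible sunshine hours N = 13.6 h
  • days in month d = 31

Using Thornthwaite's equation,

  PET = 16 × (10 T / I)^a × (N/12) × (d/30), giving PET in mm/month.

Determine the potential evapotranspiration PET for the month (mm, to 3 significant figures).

113 mm

10T/I = 10 × 21.4 / 68.7 = 3.1150
(10T/I)^a = 3.1150^1.578 = 6.0073
Uncorrected PET = 16 × 6.0073 = 96.117 mm
Correction = (N/12)(d/30) = (13.6/12)(31/30) = 1.1711
PET = 96.117 × 1.1711 = 112.563 mm/month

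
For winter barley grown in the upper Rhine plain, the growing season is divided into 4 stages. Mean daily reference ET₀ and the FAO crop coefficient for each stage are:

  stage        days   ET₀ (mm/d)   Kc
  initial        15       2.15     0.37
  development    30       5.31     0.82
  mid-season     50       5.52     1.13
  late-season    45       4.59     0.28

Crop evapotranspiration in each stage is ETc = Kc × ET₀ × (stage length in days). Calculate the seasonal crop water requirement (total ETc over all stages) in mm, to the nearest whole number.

initial: 0.37 × 2.15 × 15 = 11.93 mm
development: 0.82 × 5.31 × 30 = 130.63 mm
mid-season: 1.13 × 5.52 × 50 = 311.88 mm
late-season: 0.28 × 4.59 × 45 = 57.83 mm
Seasonal total = 512.27 mm

512 mm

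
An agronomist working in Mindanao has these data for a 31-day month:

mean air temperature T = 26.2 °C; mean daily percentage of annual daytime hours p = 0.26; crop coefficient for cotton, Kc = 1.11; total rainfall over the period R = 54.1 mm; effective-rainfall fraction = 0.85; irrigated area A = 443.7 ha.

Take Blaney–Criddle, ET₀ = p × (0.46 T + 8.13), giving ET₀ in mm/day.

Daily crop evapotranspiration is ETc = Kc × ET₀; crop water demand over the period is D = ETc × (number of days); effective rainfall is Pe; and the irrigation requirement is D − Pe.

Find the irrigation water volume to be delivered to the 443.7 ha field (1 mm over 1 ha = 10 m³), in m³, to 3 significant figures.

597000 m³

ET₀ = 0.26 × (0.46 × 26.2 + 8.13) = 0.26 × 20.182 = 5.2473 mm/d
ETc = Kc × ET₀ = 1.11 × 5.2473 = 5.8245 mm/d
Crop demand D = ETc × 31 d = 5.8245 × 31 = 180.560 mm
Pe = 0.85 × 54.1 = 45.985 mm
D − Pe = 180.560 − 45.985 = 134.575 mm
Volume = 134.575 mm × 443.7 ha × 10 = 597109.3 m³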